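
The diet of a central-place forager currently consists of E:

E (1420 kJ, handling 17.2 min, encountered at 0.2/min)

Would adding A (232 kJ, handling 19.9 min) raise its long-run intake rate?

Intake rate on the current diet: R = (0.2×1420) / (1 + 0.2×17.2) = 284/4.44 = 63.96 kJ/min.
A: E/h = 232/19.9 = 11.66 kJ/min.
Since 11.66 < R, time spent handling A is better spent searching.

No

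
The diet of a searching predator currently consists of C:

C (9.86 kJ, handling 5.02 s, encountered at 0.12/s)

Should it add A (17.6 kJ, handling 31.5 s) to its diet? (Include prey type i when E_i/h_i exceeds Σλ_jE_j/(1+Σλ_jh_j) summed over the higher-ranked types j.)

On C alone, R = ΣλE/(1+Σλh) = 1.183/1.602 = 0.7384 kJ/s.
Profitability of A: 17.6/31.5 = 0.5587 kJ/s.
0.5587 < 0.7384, so adding A would lower the average — exclude it.

No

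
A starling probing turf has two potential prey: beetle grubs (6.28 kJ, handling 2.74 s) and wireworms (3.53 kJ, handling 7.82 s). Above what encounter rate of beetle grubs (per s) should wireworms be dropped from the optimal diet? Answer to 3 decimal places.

At the threshold, the rate on beetle grubs alone equals the profitability of wireworms: λ·6.28/(1 + λ·2.74) = 3.53/7.82 = 0.4514.
Rearranging, λ(6.28 − 0.4514×2.74) = 0.4514, so λ = 0.4514/5.043 = 0.08951 per s.

0.090 per s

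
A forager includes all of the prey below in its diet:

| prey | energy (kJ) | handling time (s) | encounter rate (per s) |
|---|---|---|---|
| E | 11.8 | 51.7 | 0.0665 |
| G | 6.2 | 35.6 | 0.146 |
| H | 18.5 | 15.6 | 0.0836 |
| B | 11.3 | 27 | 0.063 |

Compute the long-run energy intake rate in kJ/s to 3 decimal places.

0.312 kJ/s

Energy encountered per unit search time: 0.0665×11.8 + 0.146×6.2 + 0.0836×18.5 + 0.063×11.3 = 3.948 kJ/s.
Handling time per unit search time: 0.0665×51.7 + 0.146×35.6 + 0.0836×15.6 + 0.063×27 = 11.64.
Rate = 3.948/(1 + 11.64) = 0.3124 kJ/s.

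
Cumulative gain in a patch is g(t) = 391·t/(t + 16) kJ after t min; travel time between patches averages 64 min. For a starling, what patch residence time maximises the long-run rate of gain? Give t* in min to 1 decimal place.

By the marginal value theorem, leave when the instantaneous gain rate g'(t) equals the habitat-wide average g(t)/(T + t).
g'(t) = 391·16/(t + 16)². Setting 391·16/(t+16)² = 391t/[(t+16)(64+t)] gives 16(64+t) = t(t+16), so t² = 16×64 = 1024.
t* = √1024 = 32 min.

32.0 min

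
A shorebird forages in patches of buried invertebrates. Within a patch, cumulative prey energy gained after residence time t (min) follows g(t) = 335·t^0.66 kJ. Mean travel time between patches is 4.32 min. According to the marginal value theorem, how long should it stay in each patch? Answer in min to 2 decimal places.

8.39 min

Optimal t* satisfies g'(t*) = g(t*)/(T + t*).
g'(t) = 0.66·335·t^-0.34. Setting 0.66·335·t^-0.34 = 335·t^0.66/(4.32+t) gives 0.66(4.32+t) = t, so 0.34·t = 0.66×4.32.
t* = 0.66×4.32/0.34 = 8.386 min.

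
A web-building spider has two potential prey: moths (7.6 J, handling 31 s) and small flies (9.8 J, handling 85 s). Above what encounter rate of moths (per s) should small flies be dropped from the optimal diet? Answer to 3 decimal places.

0.029 per s

The zero-one rule: include small flies iff E₂/h₂ > λE₁/(1+λh₁). Equality gives the switch point.
λE₁h₂ = E₂ + λE₂h₁ ⇒ λ = E₂/(E₁h₂ − E₂h₁) = 9.8/(646 − 303.8) = 0.02864 per s.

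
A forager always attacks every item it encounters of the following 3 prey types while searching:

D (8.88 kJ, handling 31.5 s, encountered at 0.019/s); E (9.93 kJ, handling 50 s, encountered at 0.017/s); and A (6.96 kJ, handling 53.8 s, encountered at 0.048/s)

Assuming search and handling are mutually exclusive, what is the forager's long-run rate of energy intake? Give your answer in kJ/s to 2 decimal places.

0.13 kJ/s

Energy encountered per unit search time: 0.019×8.88 + 0.017×9.93 + 0.048×6.96 = 0.6716 kJ/s.
Handling time per unit search time: 0.019×31.5 + 0.017×50 + 0.048×53.8 = 4.031.
Rate = 0.6716/(1 + 4.031) = 0.1335 kJ/s.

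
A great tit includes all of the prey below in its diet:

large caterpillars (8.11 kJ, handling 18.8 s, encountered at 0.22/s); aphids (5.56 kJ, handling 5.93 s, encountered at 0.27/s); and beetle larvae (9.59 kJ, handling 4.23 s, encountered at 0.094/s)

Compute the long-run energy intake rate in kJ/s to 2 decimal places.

R = (0.22×8.11 + 0.27×5.56 + 0.094×9.59) / (1 + 0.22×18.8 + 0.27×5.93 + 0.094×4.23) = 4.187/7.135 = 0.5868 kJ/s.

0.59 kJ/s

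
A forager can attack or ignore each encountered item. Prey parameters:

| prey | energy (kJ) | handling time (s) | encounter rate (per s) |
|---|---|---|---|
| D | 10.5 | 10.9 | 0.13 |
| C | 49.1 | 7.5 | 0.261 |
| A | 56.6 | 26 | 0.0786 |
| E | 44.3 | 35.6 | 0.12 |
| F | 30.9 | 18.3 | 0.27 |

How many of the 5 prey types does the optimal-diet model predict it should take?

E/h in descending order: C 6.55, A 2.18, F 1.69, E 1.24, D 0.963 kJ/s. The optimal diet is the largest prefix of this list for which every included type satisfies E_i/h_i > R on the types above it.
Rate on top 1: 4.333. A: 2.18 < 4.333 → exclude; stop.
Optimal diet: C — 1 of 5 types.

1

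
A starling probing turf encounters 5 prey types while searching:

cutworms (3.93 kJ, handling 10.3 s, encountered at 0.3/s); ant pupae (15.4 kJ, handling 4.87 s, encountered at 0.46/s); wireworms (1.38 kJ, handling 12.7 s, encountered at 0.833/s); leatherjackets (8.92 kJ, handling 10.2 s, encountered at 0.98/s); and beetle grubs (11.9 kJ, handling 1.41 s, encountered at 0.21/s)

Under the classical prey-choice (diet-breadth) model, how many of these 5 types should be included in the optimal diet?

Profitabilities (E/h, kJ/s): beetle grubs 8.44, ant pupae 3.16, leatherjackets 0.875, cutworms 0.382, wireworms 0.109. Add prey in this order while the next type's profitability exceeds the intake rate on those already taken.
Rate on top 1: 1.928. ant pupae: 3.16 > 1.928 → include.
Rate on top 2: 2.71. leatherjackets: 0.875 < 2.71 → exclude; stop.
Optimal diet: beetle grubs, ant pupae — 2 of 5 types.

2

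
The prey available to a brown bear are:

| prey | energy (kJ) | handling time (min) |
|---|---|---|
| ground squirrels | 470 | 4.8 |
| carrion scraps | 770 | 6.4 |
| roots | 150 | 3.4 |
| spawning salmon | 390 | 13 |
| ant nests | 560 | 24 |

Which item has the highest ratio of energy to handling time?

carrion scraps

Profitability E/h (kJ/min): ground squirrels = 470/4.8 = 97.9, carrion scraps = 770/6.4 = 120, roots = 150/3.4 = 44.1, spawning salmon = 390/13 = 30, ant nests = 560/24 = 23.3.
Ranked: carrion scraps > ground squirrels > roots > spawning salmon > ant nests.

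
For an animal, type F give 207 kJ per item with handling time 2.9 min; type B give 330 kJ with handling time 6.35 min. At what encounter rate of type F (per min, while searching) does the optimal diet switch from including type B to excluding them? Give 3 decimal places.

At the threshold, the rate on type F alone equals the profitability of type B: λ·207/(1 + λ·2.9) = 330/6.35 = 51.97.
Rearranging, λ(207 − 51.97×2.9) = 51.97, so λ = 51.97/56.29 = 0.9232 per min.

0.923 per min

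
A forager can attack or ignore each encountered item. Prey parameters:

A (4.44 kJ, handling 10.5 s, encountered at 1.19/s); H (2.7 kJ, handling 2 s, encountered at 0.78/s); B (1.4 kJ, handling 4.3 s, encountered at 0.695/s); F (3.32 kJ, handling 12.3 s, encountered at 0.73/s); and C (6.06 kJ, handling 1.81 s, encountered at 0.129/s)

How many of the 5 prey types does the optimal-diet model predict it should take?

Profitabilities (E/h, kJ/s): C 3.35, H 1.35, A 0.423, B 0.326, F 0.27. Add prey in this order while the next type's profitability exceeds the intake rate on those already taken.
Rate on top 1: 0.6338. H: 1.35 > 0.6338 → include.
Rate on top 2: 1.034. A: 0.423 < 1.034 → exclude; stop.
Optimal diet: C, H — 2 of 5 types.

2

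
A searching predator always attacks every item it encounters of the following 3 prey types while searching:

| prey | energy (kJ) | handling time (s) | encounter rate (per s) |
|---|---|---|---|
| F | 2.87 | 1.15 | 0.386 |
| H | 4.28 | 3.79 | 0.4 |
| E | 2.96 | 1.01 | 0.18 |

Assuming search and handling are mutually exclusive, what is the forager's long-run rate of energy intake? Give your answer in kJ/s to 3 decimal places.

1.067 kJ/s

Energy encountered per unit search time: 0.386×2.87 + 0.4×4.28 + 0.18×2.96 = 3.353 kJ/s.
Handling time per unit search time: 0.386×1.15 + 0.4×3.79 + 0.18×1.01 = 2.142.
Rate = 3.353/(1 + 2.142) = 1.067 kJ/s.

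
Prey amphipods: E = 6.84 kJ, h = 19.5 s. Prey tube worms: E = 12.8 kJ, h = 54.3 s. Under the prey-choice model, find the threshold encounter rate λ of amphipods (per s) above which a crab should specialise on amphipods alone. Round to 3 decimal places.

0.105 per s

Drop tube worms once their profitability E₂/h₂ falls below the rate achievable on amphipods alone: E₂/h₂ = λE₁/(1 + λh₁).
Solve for λ: λE₁h₂ = E₂(1 + λh₁) → λ(E₁h₂ − E₂h₁) = E₂ → λ = E₂/(E₁h₂ − E₂h₁).
λ = 12.8/(6.84×54.3 − 12.8×19.5) = 12.8/121.8 = 0.1051 per s.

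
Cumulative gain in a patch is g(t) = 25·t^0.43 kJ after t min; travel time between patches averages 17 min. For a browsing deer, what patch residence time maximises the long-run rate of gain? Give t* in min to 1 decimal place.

Optimal t* satisfies g'(t*) = g(t*)/(T + t*).
g'(t) = 0.43·25·t^-0.57. Setting 0.43·25·t^-0.57 = 25·t^0.43/(17+t) gives 0.43(17+t) = t, so 0.57·t = 0.43×17.
t* = 0.43×17/0.57 = 12.82 min.

12.8 min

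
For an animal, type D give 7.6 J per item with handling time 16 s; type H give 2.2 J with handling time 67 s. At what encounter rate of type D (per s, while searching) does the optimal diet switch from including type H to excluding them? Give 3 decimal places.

At the threshold, the rate on type D alone equals the profitability of type H: λ·7.6/(1 + λ·16) = 2.2/67 = 0.03284.
Rearranging, λ(7.6 − 0.03284×16) = 0.03284, so λ = 0.03284/7.075 = 0.004641 per s.

0.005 per s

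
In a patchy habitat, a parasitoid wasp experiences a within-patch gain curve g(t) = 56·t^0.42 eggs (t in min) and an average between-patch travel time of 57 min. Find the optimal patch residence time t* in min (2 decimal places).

By the marginal value theorem, leave when the instantaneous gain rate g'(t) equals the habitat-wide average g(t)/(T + t).
g'(t) = 0.42·56·t^-0.58. Setting 0.42·56·t^-0.58 = 56·t^0.42/(57+t) gives 0.42(57+t) = t, so 0.58·t = 0.42×57.
t* = 0.42×57/0.58 = 41.28 min.

41.28 min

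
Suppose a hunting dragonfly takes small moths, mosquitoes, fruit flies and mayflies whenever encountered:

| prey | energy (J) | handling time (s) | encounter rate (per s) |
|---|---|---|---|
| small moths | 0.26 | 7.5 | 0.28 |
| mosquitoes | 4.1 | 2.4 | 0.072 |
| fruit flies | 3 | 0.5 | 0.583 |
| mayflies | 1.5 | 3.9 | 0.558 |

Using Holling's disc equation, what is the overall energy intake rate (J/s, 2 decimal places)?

0.51 J/s

R = (0.28×0.26 + 0.072×4.1 + 0.583×3 + 0.558×1.5) / (1 + 0.28×7.5 + 0.072×2.4 + 0.583×0.5 + 0.558×3.9) = 2.954/5.74 = 0.5146 J/s.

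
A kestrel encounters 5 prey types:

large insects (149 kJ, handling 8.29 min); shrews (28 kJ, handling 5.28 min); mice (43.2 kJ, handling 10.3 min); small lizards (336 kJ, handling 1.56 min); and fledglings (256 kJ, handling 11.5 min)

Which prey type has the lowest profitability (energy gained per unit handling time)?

In descending order of E/h:
small lizards: 336/1.56 = 215 kJ/min
fledglings: 256/11.5 = 22.3 kJ/min
large insects: 149/8.29 = 18 kJ/min
shrews: 28/5.28 = 5.3 kJ/min
mice: 43.2/10.3 = 4.19 kJ/min

mice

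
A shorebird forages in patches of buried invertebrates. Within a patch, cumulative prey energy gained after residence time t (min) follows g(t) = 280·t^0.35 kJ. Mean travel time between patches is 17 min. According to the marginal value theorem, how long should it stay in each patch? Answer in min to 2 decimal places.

Optimal t* satisfies g'(t*) = g(t*)/(T + t*).
g'(t) = 0.35·280·t^-0.65. Setting 0.35·280·t^-0.65 = 280·t^0.35/(17+t) gives 0.35(17+t) = t, so 0.65·t = 0.35×17.
t* = 0.35×17/0.65 = 9.154 min.

9.15 min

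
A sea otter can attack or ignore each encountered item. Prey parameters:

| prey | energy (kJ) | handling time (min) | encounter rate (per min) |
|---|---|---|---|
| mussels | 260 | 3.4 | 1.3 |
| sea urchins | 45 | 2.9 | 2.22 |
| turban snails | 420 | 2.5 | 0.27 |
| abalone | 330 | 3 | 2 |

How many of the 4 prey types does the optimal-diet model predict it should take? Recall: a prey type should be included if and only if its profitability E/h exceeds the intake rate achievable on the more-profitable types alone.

2

Rank by E/h (kJ/min): turban snails 168, abalone 110, mussels 76.5, sea urchins 15.5. Include each in turn until the next type's E/h falls below the running intake rate.
Rate on top 1: 67.7. abalone: 110 > 67.7 → include.
Rate on top 2: 100.8. mussels: 76.5 < 100.8 → exclude; stop.
Optimal diet: turban snails, abalone — 2 of 4 types.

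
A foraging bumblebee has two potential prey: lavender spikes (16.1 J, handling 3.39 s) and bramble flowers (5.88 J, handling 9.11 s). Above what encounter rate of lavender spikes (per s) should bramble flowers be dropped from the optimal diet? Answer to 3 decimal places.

At the threshold, the rate on lavender spikes alone equals the profitability of bramble flowers: λ·16.1/(1 + λ·3.39) = 5.88/9.11 = 0.6454.
Rearranging, λ(16.1 − 0.6454×3.39) = 0.6454, so λ = 0.6454/13.91 = 0.04639 per s.

0.046 per s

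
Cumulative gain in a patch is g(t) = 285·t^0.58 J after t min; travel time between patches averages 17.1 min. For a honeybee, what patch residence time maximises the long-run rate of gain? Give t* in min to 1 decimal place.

Maximise g(t)/(T+t): set derivative to zero → g'(t)(T+t) = g(t).
g'(t) = 0.58·285·t^-0.42. Setting 0.58·285·t^-0.42 = 285·t^0.58/(17.1+t) gives 0.58(17.1+t) = t, so 0.42·t = 0.58×17.1.
t* = 0.58×17.1/0.42 = 23.61 min.

23.6 min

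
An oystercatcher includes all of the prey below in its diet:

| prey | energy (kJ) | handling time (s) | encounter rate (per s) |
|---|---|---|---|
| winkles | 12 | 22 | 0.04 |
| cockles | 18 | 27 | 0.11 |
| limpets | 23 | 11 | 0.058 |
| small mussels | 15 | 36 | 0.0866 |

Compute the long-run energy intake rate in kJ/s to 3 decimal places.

0.592 kJ/s

R = Σλ_iE_i / (1 + Σλ_ih_i)
Numerator: 0.04×12 + 0.11×18 + 0.058×23 + 0.0866×15 = 5.093
Denominator: 1 + 0.04×22 + 0.11×27 + 0.058×11 + 0.0866×36 = 8.606
R = 5.093/8.606 = 0.5918 kJ/s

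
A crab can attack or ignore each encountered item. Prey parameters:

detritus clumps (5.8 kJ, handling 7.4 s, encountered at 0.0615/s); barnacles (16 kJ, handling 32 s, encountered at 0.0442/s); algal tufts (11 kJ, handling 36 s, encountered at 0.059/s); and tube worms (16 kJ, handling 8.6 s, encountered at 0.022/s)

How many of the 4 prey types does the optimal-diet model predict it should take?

3

Rank by E/h (kJ/s): tube worms 1.86, detritus clumps 0.784, barnacles 0.5, algal tufts 0.306. Include each in turn until the next type's E/h falls below the running intake rate.
Rate on top 1: 0.296. detritus clumps: 0.784 > 0.296 → include.
Rate on top 2: 0.431. barnacles: 0.5 > 0.431 → include.
Rate on top 3: 0.4629. algal tufts: 0.306 < 0.4629 → exclude; stop.
Optimal diet: tube worms, detritus clumps, barnacles — 3 of 4 types.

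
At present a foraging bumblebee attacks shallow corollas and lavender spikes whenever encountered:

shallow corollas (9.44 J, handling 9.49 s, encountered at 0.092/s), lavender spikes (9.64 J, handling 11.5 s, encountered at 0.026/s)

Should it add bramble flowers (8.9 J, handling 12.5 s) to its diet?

Yes

Intake rate on the current diet: R = (0.092×9.44 + 0.026×9.64) / (1 + 0.092×9.49 + 0.026×11.5) = 1.119/2.172 = 0.5152 J/s.
bramble flowers: E/h = 8.9/12.5 = 0.712 J/s.
0.712 > 0.5152, so adding bramble flowers raises the average — include it.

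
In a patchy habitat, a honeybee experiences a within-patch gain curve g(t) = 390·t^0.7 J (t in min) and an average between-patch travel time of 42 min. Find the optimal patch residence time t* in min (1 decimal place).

Maximise g(t)/(T+t): set derivative to zero → g'(t)(T+t) = g(t).
g'(t) = 0.7·390·t^-0.3. Setting 0.7·390·t^-0.3 = 390·t^0.7/(42+t) gives 0.7(42+t) = t, so 0.30·t = 0.7×42.
t* = 0.7×42/0.30 = 98 min.

98.0 min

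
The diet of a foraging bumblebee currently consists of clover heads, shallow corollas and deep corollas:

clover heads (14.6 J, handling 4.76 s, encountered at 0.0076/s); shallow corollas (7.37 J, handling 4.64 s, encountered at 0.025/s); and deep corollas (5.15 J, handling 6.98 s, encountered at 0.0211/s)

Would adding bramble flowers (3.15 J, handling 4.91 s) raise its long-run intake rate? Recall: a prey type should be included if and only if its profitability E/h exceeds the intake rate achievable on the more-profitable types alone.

On clover heads, shallow corollas and deep corollas alone, R = ΣλE/(1+Σλh) = 0.4039/1.299 = 0.3108 J/s.
bramble flowers: E/h = 3.15/4.91 = 0.6415 J/s.
Since 0.6415 > R, including bramble flowers increases the long-run rate.

Yes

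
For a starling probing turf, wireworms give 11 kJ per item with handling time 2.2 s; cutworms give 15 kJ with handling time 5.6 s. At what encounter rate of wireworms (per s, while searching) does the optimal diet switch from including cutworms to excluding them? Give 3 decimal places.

Drop cutworms once their profitability E₂/h₂ falls below the rate achievable on wireworms alone: E₂/h₂ = λE₁/(1 + λh₁).
Solve for λ: λE₁h₂ = E₂(1 + λh₁) → λ(E₁h₂ − E₂h₁) = E₂ → λ = E₂/(E₁h₂ − E₂h₁).
λ = 15/(11×5.6 − 15×2.2) = 15/28.6 = 0.5245 per s.

0.524 per s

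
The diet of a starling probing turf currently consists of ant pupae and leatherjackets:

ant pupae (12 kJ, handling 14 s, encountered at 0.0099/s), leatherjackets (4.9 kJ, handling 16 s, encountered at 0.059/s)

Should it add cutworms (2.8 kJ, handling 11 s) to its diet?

Current rate: (0.0099×12 + 0.059×4.9)/(1 + 0.0099×14 + 0.059×16) = 0.1959 kJ/s.
cutworms: E/h = 2.8/11 = 0.2545 kJ/s.
0.2545 > 0.1959, so adding cutworms raises the average — include it.

Yes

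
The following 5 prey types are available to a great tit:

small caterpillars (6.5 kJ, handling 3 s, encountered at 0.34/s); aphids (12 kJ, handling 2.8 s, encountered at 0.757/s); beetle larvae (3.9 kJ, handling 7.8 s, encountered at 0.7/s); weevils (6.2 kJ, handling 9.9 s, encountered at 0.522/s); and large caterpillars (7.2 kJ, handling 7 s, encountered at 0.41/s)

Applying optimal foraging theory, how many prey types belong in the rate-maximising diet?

1

Rank by E/h (kJ/s): aphids 4.29, small caterpillars 2.17, large caterpillars 1.03, weevils 0.626, beetle larvae 0.5. Include each in turn until the next type's E/h falls below the running intake rate.
Rate on top 1: 2.912. small caterpillars: 2.17 < 2.912 → exclude; stop.
Optimal diet: aphids — 1 of 5 types.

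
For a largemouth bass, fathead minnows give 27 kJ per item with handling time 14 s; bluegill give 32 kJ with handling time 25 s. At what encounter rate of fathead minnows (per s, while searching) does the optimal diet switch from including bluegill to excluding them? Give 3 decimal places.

0.141 per s

The zero-one rule: include bluegill iff E₂/h₂ > λE₁/(1+λh₁). Equality gives the switch point.
λE₁h₂ = E₂ + λE₂h₁ ⇒ λ = E₂/(E₁h₂ − E₂h₁) = 32/(675 − 448) = 0.141 per s.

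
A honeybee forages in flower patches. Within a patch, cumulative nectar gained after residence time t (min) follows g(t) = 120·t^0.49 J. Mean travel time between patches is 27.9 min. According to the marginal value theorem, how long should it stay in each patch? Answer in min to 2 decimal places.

By the marginal value theorem, leave when the instantaneous gain rate g'(t) equals the habitat-wide average g(t)/(T + t).
g'(t) = 0.49·120·t^-0.51. Setting 0.49·120·t^-0.51 = 120·t^0.49/(27.9+t) gives 0.49(27.9+t) = t, so 0.51·t = 0.49×27.9.
t* = 0.49×27.9/0.51 = 26.81 min.

26.81 min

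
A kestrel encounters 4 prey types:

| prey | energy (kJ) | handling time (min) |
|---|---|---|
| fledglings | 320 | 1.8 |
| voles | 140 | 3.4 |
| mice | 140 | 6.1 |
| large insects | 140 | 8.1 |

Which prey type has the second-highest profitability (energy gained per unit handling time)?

voles

Profitability E/h (kJ/min): fledglings = 320/1.8 = 178, voles = 140/3.4 = 41.2, mice = 140/6.1 = 23, large insects = 140/8.1 = 17.3.
Ranked: fledglings > voles > mice > large insects.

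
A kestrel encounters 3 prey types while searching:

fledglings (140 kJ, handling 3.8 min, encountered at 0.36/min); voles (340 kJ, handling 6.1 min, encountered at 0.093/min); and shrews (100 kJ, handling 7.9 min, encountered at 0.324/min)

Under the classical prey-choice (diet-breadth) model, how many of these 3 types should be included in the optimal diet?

2

Rank by E/h (kJ/min): voles 55.7, fledglings 36.8, shrews 12.7. Include each in turn until the next type's E/h falls below the running intake rate.
Rate on top 1: 20.17. fledglings: 36.8 > 20.17 → include.
Rate on top 2: 27.94. shrews: 12.7 < 27.94 → exclude; stop.
Optimal diet: voles, fledglings — 2 of 3 types.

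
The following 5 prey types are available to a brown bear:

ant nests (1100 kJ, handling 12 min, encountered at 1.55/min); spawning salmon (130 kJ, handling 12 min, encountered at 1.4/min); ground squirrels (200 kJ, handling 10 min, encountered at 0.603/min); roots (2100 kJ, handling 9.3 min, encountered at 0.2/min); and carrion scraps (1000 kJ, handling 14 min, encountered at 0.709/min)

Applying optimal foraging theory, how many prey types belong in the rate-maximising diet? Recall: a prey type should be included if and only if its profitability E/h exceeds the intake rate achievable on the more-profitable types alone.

Profitabilities (E/h, kJ/min): roots 226, ant nests 91.7, carrion scraps 71.4, ground squirrels 20, spawning salmon 10.8. Add prey in this order while the next type's profitability exceeds the intake rate on those already taken.
Rate on top 1: 146.9. ant nests: 91.7 < 146.9 → exclude; stop.
Optimal diet: roots — 1 of 5 types.

1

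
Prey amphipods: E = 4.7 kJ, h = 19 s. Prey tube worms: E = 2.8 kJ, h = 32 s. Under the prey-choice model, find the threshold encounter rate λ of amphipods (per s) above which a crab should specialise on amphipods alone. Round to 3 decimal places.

At the threshold, the rate on amphipods alone equals the profitability of tube worms: λ·4.7/(1 + λ·19) = 2.8/32 = 0.0875.
Rearranging, λ(4.7 − 0.0875×19) = 0.0875, so λ = 0.0875/3.038 = 0.02881 per s.

0.029 per s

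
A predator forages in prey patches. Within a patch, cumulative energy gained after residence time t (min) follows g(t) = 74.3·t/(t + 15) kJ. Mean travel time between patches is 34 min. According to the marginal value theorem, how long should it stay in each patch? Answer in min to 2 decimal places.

Optimal t* satisfies g'(t*) = g(t*)/(T + t*).
g'(t) = 74.3·15/(t + 15)². Setting 74.3·15/(t+15)² = 74.3t/[(t+15)(34+t)] gives 15(34+t) = t(t+15), so t² = 15×34 = 510.
t* = √510 = 22.58 min.

22.58 min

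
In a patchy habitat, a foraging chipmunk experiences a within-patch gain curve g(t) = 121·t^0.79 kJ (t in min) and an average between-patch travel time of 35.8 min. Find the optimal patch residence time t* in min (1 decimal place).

134.7 min

Optimal t* satisfies g'(t*) = g(t*)/(T + t*).
g'(t) = 0.79·121·t^-0.21. Setting 0.79·121·t^-0.21 = 121·t^0.79/(35.8+t) gives 0.79(35.8+t) = t, so 0.21·t = 0.79×35.8.
t* = 0.79×35.8/0.21 = 134.7 min.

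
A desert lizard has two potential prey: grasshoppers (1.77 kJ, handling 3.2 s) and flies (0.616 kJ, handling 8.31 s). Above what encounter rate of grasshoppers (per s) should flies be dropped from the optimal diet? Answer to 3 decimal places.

Drop flies once their profitability E₂/h₂ falls below the rate achievable on grasshoppers alone: E₂/h₂ = λE₁/(1 + λh₁).
Solve for λ: λE₁h₂ = E₂(1 + λh₁) → λ(E₁h₂ − E₂h₁) = E₂ → λ = E₂/(E₁h₂ − E₂h₁).
λ = 0.616/(1.77×8.31 − 0.616×3.2) = 0.616/12.74 = 0.04836 per s.

0.048 per s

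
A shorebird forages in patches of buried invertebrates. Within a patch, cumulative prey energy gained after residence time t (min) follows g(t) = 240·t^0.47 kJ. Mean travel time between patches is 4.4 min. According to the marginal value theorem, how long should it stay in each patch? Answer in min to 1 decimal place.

Maximise g(t)/(T+t): set derivative to zero → g'(t)(T+t) = g(t).
g'(t) = 0.47·240·t^-0.53. Setting 0.47·240·t^-0.53 = 240·t^0.47/(4.4+t) gives 0.47(4.4+t) = t, so 0.53·t = 0.47×4.4.
t* = 0.47×4.4/0.53 = 3.902 min.

3.9 min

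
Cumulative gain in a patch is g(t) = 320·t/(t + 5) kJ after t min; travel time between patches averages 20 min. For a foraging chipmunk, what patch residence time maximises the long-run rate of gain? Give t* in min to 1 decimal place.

Maximise g(t)/(T+t): set derivative to zero → g'(t)(T+t) = g(t).
g'(t) = 320·5/(t + 5)². Setting 320·5/(t+5)² = 320t/[(t+5)(20+t)] gives 5(20+t) = t(t+5), so t² = 5×20 = 100.
t* = √100 = 10 min.

10.0 min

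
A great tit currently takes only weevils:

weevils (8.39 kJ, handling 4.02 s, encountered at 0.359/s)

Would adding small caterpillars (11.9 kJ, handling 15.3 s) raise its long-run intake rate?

Current rate: (0.359×8.39)/(1 + 0.359×4.02) = 1.233 kJ/s.
Profitability of small caterpillars: 11.9/15.3 = 0.7778 kJ/s.
Since 0.7778 < R, time spent handling small caterpillars is better spent searching.

No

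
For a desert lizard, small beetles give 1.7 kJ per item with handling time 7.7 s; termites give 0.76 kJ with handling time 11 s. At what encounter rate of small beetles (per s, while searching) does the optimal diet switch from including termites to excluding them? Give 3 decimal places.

Drop termites once their profitability E₂/h₂ falls below the rate achievable on small beetles alone: E₂/h₂ = λE₁/(1 + λh₁).
Solve for λ: λE₁h₂ = E₂(1 + λh₁) → λ(E₁h₂ − E₂h₁) = E₂ → λ = E₂/(E₁h₂ − E₂h₁).
λ = 0.76/(1.7×11 − 0.76×7.7) = 0.76/12.85 = 0.05915 per s.

0.059 per s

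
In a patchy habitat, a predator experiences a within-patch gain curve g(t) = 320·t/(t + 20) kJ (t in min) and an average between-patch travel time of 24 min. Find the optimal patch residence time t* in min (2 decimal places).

Optimal t* satisfies g'(t*) = g(t*)/(T + t*).
g'(t) = 320·20/(t + 20)². Setting 320·20/(t+20)² = 320t/[(t+20)(24+t)] gives 20(24+t) = t(t+20), so t² = 20×24 = 480.
t* = √480 = 21.91 min.

21.91 min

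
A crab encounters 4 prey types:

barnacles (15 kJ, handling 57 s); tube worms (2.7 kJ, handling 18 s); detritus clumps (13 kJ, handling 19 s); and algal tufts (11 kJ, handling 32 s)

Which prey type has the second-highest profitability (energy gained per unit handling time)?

algal tufts

Profitability E/h (kJ/s): barnacles = 15/57 = 0.263, tube worms = 2.7/18 = 0.15, detritus clumps = 13/19 = 0.684, algal tufts = 11/32 = 0.344.
Ranked: detritus clumps > algal tufts > barnacles > tube worms.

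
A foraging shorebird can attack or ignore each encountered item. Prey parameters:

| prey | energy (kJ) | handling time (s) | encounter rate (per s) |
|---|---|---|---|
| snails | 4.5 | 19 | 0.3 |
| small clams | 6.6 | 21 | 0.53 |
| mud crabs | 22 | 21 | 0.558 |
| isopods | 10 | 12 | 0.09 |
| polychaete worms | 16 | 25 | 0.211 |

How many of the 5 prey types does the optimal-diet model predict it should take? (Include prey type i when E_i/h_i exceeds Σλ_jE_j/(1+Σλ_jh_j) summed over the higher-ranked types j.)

Profitabilities (E/h, kJ/s): mud crabs 1.05, isopods 0.833, polychaete worms 0.64, small clams 0.314, snails 0.237. Add prey in this order while the next type's profitability exceeds the intake rate on those already taken.
Rate on top 1: 0.9652. isopods: 0.833 < 0.9652 → exclude; stop.
Optimal diet: mud crabs — 1 of 5 types.

1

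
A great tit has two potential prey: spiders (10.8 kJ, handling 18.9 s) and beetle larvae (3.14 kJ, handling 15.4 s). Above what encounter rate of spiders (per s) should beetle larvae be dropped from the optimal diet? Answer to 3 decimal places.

0.029 per s

Drop beetle larvae once their profitability E₂/h₂ falls below the rate achievable on spiders alone: E₂/h₂ = λE₁/(1 + λh₁).
Solve for λ: λE₁h₂ = E₂(1 + λh₁) → λ(E₁h₂ − E₂h₁) = E₂ → λ = E₂/(E₁h₂ − E₂h₁).
λ = 3.14/(10.8×15.4 − 3.14×18.9) = 3.14/107 = 0.02935 per s.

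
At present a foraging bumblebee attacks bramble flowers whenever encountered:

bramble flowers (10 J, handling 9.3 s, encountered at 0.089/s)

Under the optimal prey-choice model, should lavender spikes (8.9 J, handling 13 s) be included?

Yes

On bramble flowers alone, R = ΣλE/(1+Σλh) = 0.89/1.828 = 0.487 J/s.
Profitability of lavender spikes: 8.9/13 = 0.6846 J/s.
0.6846 > 0.487, so adding lavender spikes raises the average — include it.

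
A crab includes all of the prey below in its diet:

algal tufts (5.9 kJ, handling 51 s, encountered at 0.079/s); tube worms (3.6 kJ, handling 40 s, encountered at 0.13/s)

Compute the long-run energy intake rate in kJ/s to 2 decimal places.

Energy encountered per unit search time: 0.079×5.9 + 0.13×3.6 = 0.9341 kJ/s.
Handling time per unit search time: 0.079×51 + 0.13×40 = 9.229.
Rate = 0.9341/(1 + 9.229) = 0.09132 kJ/s.

0.09 kJ/s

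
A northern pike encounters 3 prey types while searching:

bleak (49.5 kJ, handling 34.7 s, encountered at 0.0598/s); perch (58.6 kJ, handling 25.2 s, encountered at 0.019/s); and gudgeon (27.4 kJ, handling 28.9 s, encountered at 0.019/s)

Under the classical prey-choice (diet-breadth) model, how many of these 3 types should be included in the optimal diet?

2

E/h in descending order: perch 2.33, bleak 1.43, gudgeon 0.948 kJ/s. The optimal diet is the largest prefix of this list for which every included type satisfies E_i/h_i > R on the types above it.
Rate on top 1: 0.7529. bleak: 1.43 > 0.7529 → include.
Rate on top 2: 1.146. gudgeon: 0.948 < 1.146 → exclude; stop.
Optimal diet: perch, bleak — 2 of 3 types.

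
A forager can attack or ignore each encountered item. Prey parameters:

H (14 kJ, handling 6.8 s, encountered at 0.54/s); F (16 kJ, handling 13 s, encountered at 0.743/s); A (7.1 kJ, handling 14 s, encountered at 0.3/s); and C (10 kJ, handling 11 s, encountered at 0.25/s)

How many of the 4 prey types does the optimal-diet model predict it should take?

Profitabilities (E/h, kJ/s): H 2.06, F 1.23, C 0.909, A 0.507. Add prey in this order while the next type's profitability exceeds the intake rate on those already taken.
Rate on top 1: 1.618. F: 1.23 < 1.618 → exclude; stop.
Optimal diet: H — 1 of 4 types.

1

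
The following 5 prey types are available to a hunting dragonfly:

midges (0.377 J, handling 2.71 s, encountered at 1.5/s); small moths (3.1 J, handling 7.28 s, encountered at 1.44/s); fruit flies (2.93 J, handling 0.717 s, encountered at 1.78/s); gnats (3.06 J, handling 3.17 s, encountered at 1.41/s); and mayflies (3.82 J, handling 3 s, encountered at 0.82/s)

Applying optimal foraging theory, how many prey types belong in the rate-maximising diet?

1

Rank by E/h (J/s): fruit flies 4.09, mayflies 1.27, gnats 0.965, small moths 0.426, midges 0.139. Include each in turn until the next type's E/h falls below the running intake rate.
Rate on top 1: 2.291. mayflies: 1.27 < 2.291 → exclude; stop.
Optimal diet: fruit flies — 1 of 5 types.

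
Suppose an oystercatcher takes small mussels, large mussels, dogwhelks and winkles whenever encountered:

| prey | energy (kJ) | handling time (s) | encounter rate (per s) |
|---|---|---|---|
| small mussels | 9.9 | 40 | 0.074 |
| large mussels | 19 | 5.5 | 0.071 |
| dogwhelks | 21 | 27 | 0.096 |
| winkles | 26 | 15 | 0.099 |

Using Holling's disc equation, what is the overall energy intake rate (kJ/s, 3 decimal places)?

Energy encountered per unit search time: 0.074×9.9 + 0.071×19 + 0.096×21 + 0.099×26 = 6.672 kJ/s.
Handling time per unit search time: 0.074×40 + 0.071×5.5 + 0.096×27 + 0.099×15 = 7.428.
Rate = 6.672/(1 + 7.428) = 0.7916 kJ/s.

0.792 kJ/s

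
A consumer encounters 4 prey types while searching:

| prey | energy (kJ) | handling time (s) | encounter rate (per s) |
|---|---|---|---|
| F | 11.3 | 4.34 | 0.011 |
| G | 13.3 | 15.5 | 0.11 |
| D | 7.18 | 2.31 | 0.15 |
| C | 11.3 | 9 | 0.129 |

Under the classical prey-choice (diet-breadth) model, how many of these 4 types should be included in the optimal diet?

Profitabilities (E/h, kJ/s): D 3.11, F 2.6, C 1.26, G 0.858. Add prey in this order while the next type's profitability exceeds the intake rate on those already taken.
Rate on top 1: 0.7999. F: 2.6 > 0.7999 → include.
Rate on top 2: 0.8616. C: 1.26 > 0.8616 → include.
Rate on top 3: 1.041. G: 0.858 < 1.041 → exclude; stop.
Optimal diet: D, F, C — 3 of 4 types.

3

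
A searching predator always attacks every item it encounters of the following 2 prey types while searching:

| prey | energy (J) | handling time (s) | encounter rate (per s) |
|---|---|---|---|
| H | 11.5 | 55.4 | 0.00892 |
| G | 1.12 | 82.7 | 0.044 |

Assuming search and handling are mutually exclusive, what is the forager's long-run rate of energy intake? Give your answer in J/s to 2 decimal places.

0.03 J/s

R = Σλ_iE_i / (1 + Σλ_ih_i)
Numerator: 0.00892×11.5 + 0.044×1.12 = 0.1519
Denominator: 1 + 0.00892×55.4 + 0.044×82.7 = 5.133
R = 0.1519/5.133 = 0.02959 J/s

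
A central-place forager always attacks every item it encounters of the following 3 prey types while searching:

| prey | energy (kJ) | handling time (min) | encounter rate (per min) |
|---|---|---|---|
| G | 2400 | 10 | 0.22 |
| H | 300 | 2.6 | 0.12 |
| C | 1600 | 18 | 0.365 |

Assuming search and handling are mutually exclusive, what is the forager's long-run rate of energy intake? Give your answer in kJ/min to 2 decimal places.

113.87 kJ/min

R = Σλ_iE_i / (1 + Σλ_ih_i)
Numerator: 0.22×2400 + 0.12×300 + 0.365×1600 = 1148
Denominator: 1 + 0.22×10 + 0.12×2.6 + 0.365×18 = 10.08
R = 1148/10.08 = 113.9 kJ/min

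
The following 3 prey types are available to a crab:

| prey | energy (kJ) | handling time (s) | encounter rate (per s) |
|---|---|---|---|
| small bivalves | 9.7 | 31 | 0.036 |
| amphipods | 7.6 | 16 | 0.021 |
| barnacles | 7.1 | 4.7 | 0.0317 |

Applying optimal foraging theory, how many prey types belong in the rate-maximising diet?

3

Rank by E/h (kJ/s): barnacles 1.51, amphipods 0.475, small bivalves 0.313. Include each in turn until the next type's E/h falls below the running intake rate.
Rate on top 1: 0.1959. amphipods: 0.475 > 0.1959 → include.
Rate on top 2: 0.259. small bivalves: 0.313 > 0.259 → include.
Optimal diet: barnacles, amphipods, small bivalves — 3 of 3 types.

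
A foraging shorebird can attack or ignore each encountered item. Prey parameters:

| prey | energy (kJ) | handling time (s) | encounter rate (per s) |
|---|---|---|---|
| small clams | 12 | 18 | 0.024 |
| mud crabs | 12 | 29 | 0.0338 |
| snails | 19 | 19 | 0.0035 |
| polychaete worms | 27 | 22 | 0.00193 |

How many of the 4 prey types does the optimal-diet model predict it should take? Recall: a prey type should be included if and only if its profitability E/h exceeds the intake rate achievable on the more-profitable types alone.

4

Profitabilities (E/h, kJ/s): polychaete worms 1.23, snails 1, small clams 0.667, mud crabs 0.414. Add prey in this order while the next type's profitability exceeds the intake rate on those already taken.
Rate on top 1: 0.04999. snails: 1 > 0.04999 → include.
Rate on top 2: 0.107. small clams: 0.667 > 0.107 → include.
Rate on top 3: 0.2639. mud crabs: 0.414 > 0.2639 → include.
Optimal diet: polychaete worms, snails, small clams, mud crabs — 4 of 4 types.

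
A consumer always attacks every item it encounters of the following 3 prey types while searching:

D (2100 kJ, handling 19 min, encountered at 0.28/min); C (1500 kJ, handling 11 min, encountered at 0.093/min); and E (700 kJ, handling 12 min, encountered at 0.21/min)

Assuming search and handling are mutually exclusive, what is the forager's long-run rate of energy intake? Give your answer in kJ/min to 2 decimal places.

88.66 kJ/min

R = (0.28×2100 + 0.093×1500 + 0.21×700) / (1 + 0.28×19 + 0.093×11 + 0.21×12) = 874.5/9.863 = 88.66 kJ/min.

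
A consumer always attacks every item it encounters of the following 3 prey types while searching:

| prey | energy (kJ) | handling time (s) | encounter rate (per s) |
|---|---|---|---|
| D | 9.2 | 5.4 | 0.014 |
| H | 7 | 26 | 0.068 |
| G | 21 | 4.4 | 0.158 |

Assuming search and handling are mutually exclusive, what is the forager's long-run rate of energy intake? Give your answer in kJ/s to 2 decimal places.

R = Σλ_iE_i / (1 + Σλ_ih_i)
Numerator: 0.014×9.2 + 0.068×7 + 0.158×21 = 3.923
Denominator: 1 + 0.014×5.4 + 0.068×26 + 0.158×4.4 = 3.539
R = 3.923/3.539 = 1.109 kJ/s

1.11 kJ/s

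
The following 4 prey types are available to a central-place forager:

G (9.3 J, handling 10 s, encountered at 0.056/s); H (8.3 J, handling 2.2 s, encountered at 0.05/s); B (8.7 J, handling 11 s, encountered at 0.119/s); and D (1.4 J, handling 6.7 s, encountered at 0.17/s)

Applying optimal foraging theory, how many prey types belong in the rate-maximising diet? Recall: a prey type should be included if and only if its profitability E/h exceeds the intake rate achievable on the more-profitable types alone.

3

E/h in descending order: H 3.77, G 0.93, B 0.791, D 0.209 J/s. The optimal diet is the largest prefix of this list for which every included type satisfies E_i/h_i > R on the types above it.
Rate on top 1: 0.3739. G: 0.93 > 0.3739 → include.
Rate on top 2: 0.5604. B: 0.791 > 0.5604 → include.
Rate on top 3: 0.6617. D: 0.209 < 0.6617 → exclude; stop.
Optimal diet: H, G, B — 3 of 4 types.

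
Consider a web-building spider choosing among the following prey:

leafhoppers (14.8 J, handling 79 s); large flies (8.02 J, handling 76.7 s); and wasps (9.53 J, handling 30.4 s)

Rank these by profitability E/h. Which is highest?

wasps

In descending order of E/h:
wasps: 9.53/30.4 = 0.313 J/s
leafhoppers: 14.8/79 = 0.187 J/s
large flies: 8.02/76.7 = 0.105 J/s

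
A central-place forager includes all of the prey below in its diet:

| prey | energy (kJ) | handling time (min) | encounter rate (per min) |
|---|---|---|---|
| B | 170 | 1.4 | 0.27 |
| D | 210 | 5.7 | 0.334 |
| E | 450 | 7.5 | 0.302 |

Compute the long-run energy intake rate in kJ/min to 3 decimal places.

45.421 kJ/min

R = Σλ_iE_i / (1 + Σλ_ih_i)
Numerator: 0.27×170 + 0.334×210 + 0.302×450 = 251.9
Denominator: 1 + 0.27×1.4 + 0.334×5.7 + 0.302×7.5 = 5.547
R = 251.9/5.547 = 45.42 kJ/min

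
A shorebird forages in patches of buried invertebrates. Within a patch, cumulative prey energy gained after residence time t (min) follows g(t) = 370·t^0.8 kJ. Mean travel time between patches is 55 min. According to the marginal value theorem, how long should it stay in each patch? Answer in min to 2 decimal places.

220.00 min

By the marginal value theorem, leave when the instantaneous gain rate g'(t) equals the habitat-wide average g(t)/(T + t).
g'(t) = 0.8·370·t^-0.2. Setting 0.8·370·t^-0.2 = 370·t^0.8/(55+t) gives 0.8(55+t) = t, so 0.20·t = 0.8×55.
t* = 0.8×55/0.20 = 220 min.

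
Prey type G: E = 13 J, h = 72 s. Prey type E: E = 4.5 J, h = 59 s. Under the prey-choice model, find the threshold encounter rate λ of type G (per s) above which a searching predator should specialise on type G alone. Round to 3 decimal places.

Drop type E once their profitability E₂/h₂ falls below the rate achievable on type G alone: E₂/h₂ = λE₁/(1 + λh₁).
Solve for λ: λE₁h₂ = E₂(1 + λh₁) → λ(E₁h₂ − E₂h₁) = E₂ → λ = E₂/(E₁h₂ − E₂h₁).
λ = 4.5/(13×59 − 4.5×72) = 4.5/443 = 0.01016 per s.

0.010 per s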